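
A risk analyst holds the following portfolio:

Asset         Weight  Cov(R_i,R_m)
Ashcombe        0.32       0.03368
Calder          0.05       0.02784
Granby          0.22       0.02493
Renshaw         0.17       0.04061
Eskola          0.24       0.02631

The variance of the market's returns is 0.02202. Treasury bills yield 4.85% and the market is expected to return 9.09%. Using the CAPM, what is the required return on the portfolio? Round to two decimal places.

β_Ashcombe = 0.03368 / 0.02202 = 1.5295
β_Calder = 0.02784 / 0.02202 = 1.2643
β_Granby = 0.02493 / 0.02202 = 1.1322
β_Renshaw = 0.04061 / 0.02202 = 1.8442
β_Eskola = 0.02631 / 0.02202 = 1.1948
β_P = Σ w_i β_i = 0.32×1.5295 + 0.05×1.2643 + 0.22×1.1322 + 0.17×1.8442 + 0.24×1.1948 = 1.4020
MRP = 9.09% − 4.85% = 4.24%
E(R_P) = R_f + β_P × MRP = 4.85% + 1.4020 × 4.24% = 10.79%

10.79%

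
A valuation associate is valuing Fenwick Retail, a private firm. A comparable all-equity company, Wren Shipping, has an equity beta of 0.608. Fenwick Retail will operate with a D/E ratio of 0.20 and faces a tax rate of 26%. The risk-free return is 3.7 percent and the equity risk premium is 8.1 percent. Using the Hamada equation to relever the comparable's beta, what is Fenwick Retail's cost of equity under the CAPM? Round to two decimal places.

β_L = β_U × [1 + (1 − t)(D/E)] = 0.608 × [1 + (1 − 0.26) × 0.20]
    = 0.608 × [1 + 0.74 × 0.20] = 0.608 × 1.1480 = 0.6980
E(R) = R_f + β_L × MRP = 3.7% + 0.6980 × 8.1% = 9.35%

9.35%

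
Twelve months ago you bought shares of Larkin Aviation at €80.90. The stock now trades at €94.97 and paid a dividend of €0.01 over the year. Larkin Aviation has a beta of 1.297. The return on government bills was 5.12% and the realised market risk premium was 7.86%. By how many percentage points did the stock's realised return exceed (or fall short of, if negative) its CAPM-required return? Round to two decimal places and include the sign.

Realised HPR = (P1 + D1 − P0) / P0 = (94.97 + 0.01 − 80.90) / 80.90 = 14.08 / 80.90 = 17.4042%
CAPM required = R_f + β·MRP = 5.12% + 1.297 × 7.86% = 15.31442%
α = realised − required = 17.4042% − 15.31442% = +2.09%

+2.09%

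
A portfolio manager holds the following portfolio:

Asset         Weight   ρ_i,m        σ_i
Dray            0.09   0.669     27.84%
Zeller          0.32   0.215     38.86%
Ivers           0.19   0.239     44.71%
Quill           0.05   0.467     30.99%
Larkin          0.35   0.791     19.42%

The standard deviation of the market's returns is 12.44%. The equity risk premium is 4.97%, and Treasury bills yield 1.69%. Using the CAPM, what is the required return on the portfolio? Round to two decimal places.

β_Dray = 0.669 × 27.84% / 12.44% = 1.4972
β_Zeller = 0.215 × 38.86% / 12.44% = 0.6716
β_Ivers = 0.239 × 44.71% / 12.44% = 0.8590
β_Quill = 0.467 × 30.99% / 12.44% = 1.1634
β_Larkin = 0.791 × 19.42% / 12.44% = 1.2348
β_P = Σ w_i β_i = 0.09×1.4972 + 0.32×0.6716 + 0.19×0.8590 + 0.05×1.1634 + 0.35×1.2348 = 1.0032
E(R_P) = R_f + β_P × MRP = 1.69% + 1.0032 × 4.97% = 6.68%

6.68%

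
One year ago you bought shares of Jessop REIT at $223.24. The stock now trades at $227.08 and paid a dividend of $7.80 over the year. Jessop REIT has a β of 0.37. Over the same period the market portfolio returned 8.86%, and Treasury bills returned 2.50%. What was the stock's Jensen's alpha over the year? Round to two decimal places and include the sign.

Realised HPR = (P1 + D1 − P0) / P0 = (227.08 + 7.80 − 223.24) / 223.24 = 11.64 / 223.24 = 5.2141%
MRP = 8.86% − 2.50% = 6.36%
CAPM required = R_f + β·MRP = 2.50% + 0.37 × 6.36% = 4.8532%
α = realised − required = 5.2141% − 4.8532% = +0.36%

+0.36%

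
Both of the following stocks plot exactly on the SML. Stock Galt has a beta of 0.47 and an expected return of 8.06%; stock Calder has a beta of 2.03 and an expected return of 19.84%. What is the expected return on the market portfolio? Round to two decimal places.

12.06%

Both satisfy E(R) = R_f + β·MRP, so the slope of the SML is
MRP = (19.84% − 8.06%) / (2.03 − 0.47) = 11.78% / 1.56 = 7.5513%
R_f = E(R_Galt) − β_Galt·MRP = 8.06% − 0.47 × 7.5513% = 4.5109%
E(R_m) = R_f + MRP = 4.5109% + 7.5513% = 12.06%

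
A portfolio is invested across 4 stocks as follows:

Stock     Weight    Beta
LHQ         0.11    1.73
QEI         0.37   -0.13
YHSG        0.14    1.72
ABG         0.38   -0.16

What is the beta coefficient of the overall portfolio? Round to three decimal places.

β_P = Σ w_i β_i = 0.11×1.73 + 0.37×-0.13 + 0.14×1.72 + 0.38×-0.16 = 0.3222

0.322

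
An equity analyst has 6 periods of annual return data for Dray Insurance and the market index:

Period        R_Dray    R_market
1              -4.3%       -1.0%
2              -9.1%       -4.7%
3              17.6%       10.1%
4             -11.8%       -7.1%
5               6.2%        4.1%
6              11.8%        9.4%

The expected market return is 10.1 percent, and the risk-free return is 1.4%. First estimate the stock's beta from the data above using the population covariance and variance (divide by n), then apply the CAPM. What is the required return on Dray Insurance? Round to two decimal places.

Mean R_i = (-4.3 − 9.1 + 17.6 − 11.8 + 6.2 + 11.8) / 6 = 1.7333%
Mean R_m = (-1.0 − 4.7 + 10.1 − 7.1 + 4.1 + 9.4) / 6 = 1.8000%
Σ(R_i − R̄_i)(R_m − R̄_m) = 426.2300  ⇒  Cov = 426.2300 / 6 = 71.0383
Σ(R_m − R̄_m)² = 261.2400  ⇒  Var(R_m) = 261.2400 / 6 = 43.5400
β = Cov / Var(R_m) = 71.0383 / 43.5400 = 1.6316
MRP = 10.1% − 1.4% = 8.70%
E(R) = R_f + β × MRP = 1.4% + 1.6316 × 8.7% = 15.59%

15.59%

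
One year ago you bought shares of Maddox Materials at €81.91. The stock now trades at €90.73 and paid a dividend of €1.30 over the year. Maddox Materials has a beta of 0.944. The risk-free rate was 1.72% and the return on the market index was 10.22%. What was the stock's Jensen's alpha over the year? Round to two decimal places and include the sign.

Realised HPR = (P1 + D1 − P0) / P0 = (90.73 + 1.30 − 81.91) / 81.91 = 10.12 / 81.91 = 12.3550%
MRP = 10.22% − 1.72% = 8.50%
CAPM required = R_f + β·MRP = 1.72% + 0.944 × 8.50% = 9.74400%
α = realised − required = 12.3550% − 9.74400% = +2.61%

+2.61%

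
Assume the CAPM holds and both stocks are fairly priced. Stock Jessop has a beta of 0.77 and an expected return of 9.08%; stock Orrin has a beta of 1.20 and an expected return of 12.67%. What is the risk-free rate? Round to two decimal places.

2.65%

Both satisfy E(R) = R_f + β·MRP, so the slope of the SML is
MRP = (12.67% − 9.08%) / (1.20 − 0.77) = 3.59% / 0.43 = 8.3488%
R_f = E(R_Jessop) − β_Jessop·MRP = 9.08% − 0.77 × 8.3488% = 2.6514%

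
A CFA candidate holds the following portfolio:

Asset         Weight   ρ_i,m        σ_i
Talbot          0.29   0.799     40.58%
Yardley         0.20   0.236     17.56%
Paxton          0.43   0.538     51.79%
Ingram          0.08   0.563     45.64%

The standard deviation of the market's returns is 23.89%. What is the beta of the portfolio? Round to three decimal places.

1.016

β_Talbot = 0.799 × 40.58% / 23.89% = 1.3572
β_Yardley = 0.236 × 17.56% / 23.89% = 0.1735
β_Paxton = 0.538 × 51.79% / 23.89% = 1.1663
β_Ingram = 0.563 × 45.64% / 23.89% = 1.0756
β_P = Σ w_i β_i = 0.29×1.3572 + 0.20×0.1735 + 0.43×1.1663 + 0.08×1.0756 = 1.0158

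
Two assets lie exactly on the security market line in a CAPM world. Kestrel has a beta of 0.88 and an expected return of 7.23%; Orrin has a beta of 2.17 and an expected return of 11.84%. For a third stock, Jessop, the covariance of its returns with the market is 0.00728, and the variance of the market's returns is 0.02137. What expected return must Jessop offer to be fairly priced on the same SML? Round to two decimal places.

5.30%

MRP = (11.84% − 7.23%) / (2.17 − 0.88) = 3.5736%
R_f = 7.23% − 0.88 × 3.5736% = 4.0852%
β_Jessop = Cov / Var(R_m) = 0.00728 / 0.02137 = 0.3407
E(R_Jessop) = R_f + β × MRP = 4.0852% + 0.3407 × 3.5736% = 5.30%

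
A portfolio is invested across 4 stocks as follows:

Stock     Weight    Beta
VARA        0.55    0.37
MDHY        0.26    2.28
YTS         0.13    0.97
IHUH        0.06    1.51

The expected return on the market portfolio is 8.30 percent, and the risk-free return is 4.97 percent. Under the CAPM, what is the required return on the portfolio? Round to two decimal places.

8.34%

β_P = Σ w_i β_i = 0.55×0.37 + 0.26×2.28 + 0.13×0.97 + 0.06×1.51 = 1.0130
MRP = 8.30% − 4.97% = 3.33%
E(R_P) = R_f + β_P × MRP = 4.97% + 1.0130 × 3.33% = 8.34%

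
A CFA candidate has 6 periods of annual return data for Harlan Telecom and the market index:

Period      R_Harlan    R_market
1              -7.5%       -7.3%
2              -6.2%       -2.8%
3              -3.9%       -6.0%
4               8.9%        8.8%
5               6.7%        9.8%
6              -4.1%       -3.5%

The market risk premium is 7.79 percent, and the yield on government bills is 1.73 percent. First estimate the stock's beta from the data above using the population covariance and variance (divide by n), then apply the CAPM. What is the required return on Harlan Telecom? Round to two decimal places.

8.70%

Mean R_i = (-7.5 − 6.2 − 3.9 + 8.9 + 6.7 − 4.1) / 6 = -1.0167%
Mean R_m = (-7.3 − 2.8 − 6.0 + 8.8 + 9.8 − 3.5) / 6 = -0.1667%
Σ(R_i − R̄_i)(R_m − R̄_m) = 252.8233  ⇒  Cov = 252.8233 / 6 = 42.1372
Σ(R_m − R̄_m)² = 282.6933  ⇒  Var(R_m) = 282.6933 / 6 = 47.1156
β = Cov / Var(R_m) = 42.1372 / 47.1156 = 0.8943
E(R) = R_f + β × MRP = 1.73% + 0.8943 × 7.79% = 8.70%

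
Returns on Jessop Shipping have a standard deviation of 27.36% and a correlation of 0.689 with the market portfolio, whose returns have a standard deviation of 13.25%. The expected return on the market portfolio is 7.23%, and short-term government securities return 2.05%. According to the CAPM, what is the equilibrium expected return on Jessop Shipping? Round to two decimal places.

9.42%

β = ρ × σ_i / σ_m = 0.689 × 27.36% / 13.25% = 1.4227
MRP = 7.23% − 2.05% = 5.18%
E(R) = 2.05% + 1.4227 × 5.18% = 9.42%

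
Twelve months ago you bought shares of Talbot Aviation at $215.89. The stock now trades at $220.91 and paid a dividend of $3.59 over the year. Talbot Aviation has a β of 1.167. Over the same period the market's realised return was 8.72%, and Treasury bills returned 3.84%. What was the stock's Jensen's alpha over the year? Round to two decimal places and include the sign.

Realised HPR = (P1 + D1 − P0) / P0 = (220.91 + 3.59 − 215.89) / 215.89 = 8.61 / 215.89 = 3.9881%
MRP = 8.72% − 3.84% = 4.88%
CAPM required = R_f + β·MRP = 3.84% + 1.167 × 4.88% = 9.53496%
α = realised − required = 3.9881% − 9.53496% = -5.55%

-5.55%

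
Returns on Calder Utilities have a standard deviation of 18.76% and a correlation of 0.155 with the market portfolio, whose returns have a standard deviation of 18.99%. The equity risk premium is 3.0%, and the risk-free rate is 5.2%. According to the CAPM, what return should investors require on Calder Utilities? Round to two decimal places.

β = ρ × σ_i / σ_m = 0.155 × 18.76% / 18.99% = 0.1531
E(R) = 5.2% + 0.1531 × 3.0% = 5.66%

5.66%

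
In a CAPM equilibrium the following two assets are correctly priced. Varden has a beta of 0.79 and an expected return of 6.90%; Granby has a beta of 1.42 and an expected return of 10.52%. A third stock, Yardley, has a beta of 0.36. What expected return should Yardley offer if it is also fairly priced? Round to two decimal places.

4.43%

MRP (SML slope) = (10.52% − 6.90%) / (1.42 − 0.79) = 3.62% / 0.63 = 5.7460%
R_f (intercept) = 6.90% − 0.79 × 5.7460% = 2.3607%
E(R_Yardley) = R_f + β × MRP = 2.3607% + 0.36 × 5.7460% = 4.43%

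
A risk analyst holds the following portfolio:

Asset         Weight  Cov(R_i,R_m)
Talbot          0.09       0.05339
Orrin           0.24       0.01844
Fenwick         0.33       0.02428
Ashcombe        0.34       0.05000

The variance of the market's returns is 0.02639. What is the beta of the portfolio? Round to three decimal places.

1.298

β_Talbot = 0.05339 / 0.02639 = 2.0231
β_Orrin = 0.01844 / 0.02639 = 0.6987
β_Fenwick = 0.02428 / 0.02639 = 0.9200
β_Ashcombe = 0.05000 / 0.02639 = 1.8947
β_P = Σ w_i β_i = 0.09×2.0231 + 0.24×0.6987 + 0.33×0.9200 + 0.34×1.8947 = 1.2976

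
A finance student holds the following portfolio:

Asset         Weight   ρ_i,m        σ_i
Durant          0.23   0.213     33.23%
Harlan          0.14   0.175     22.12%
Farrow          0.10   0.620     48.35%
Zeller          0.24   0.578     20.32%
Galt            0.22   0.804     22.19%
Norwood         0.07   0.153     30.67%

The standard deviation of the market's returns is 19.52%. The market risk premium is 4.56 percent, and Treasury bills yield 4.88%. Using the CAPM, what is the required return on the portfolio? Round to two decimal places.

β_Durant = 0.213 × 33.23% / 19.52% = 0.3626
β_Harlan = 0.175 × 22.12% / 19.52% = 0.1983
β_Farrow = 0.620 × 48.35% / 19.52% = 1.5357
β_Zeller = 0.578 × 20.32% / 19.52% = 0.6017
β_Galt = 0.804 × 22.19% / 19.52% = 0.9140
β_Norwood = 0.153 × 30.67% / 19.52% = 0.2404
β_P = Σ w_i β_i = 0.23×0.3626 + 0.14×0.1983 + 0.10×1.5357 + 0.24×0.6017 + 0.22×0.9140 + 0.07×0.2404 = 0.6270
E(R_P) = R_f + β_P × MRP = 4.88% + 0.6270 × 4.56% = 7.74%

7.74%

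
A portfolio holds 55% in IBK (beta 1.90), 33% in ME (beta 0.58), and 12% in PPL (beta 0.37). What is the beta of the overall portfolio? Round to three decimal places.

1.281

β_P = Σ w_i β_i = 0.55×1.90 + 0.33×0.58 + 0.12×0.37 = 1.2808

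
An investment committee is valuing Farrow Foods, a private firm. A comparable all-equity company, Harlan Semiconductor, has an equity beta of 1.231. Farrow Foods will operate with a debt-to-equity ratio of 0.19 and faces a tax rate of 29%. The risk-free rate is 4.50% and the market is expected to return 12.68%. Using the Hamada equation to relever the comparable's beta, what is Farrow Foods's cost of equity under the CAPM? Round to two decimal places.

15.93%

β_L = β_U × [1 + (1 − t)(D/E)] = 1.231 × [1 + (1 − 0.29) × 0.19]
    = 1.231 × [1 + 0.71 × 0.19] = 1.231 × 1.1349 = 1.3971
MRP = 12.68% − 4.50% = 8.18%
E(R) = R_f + β_L × MRP = 4.50% + 1.3971 × 8.18% = 15.93%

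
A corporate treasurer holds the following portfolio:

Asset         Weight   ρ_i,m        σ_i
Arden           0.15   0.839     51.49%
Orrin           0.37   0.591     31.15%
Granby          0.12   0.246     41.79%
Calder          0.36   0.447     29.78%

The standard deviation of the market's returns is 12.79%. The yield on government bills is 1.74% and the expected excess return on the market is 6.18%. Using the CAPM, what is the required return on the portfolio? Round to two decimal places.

11.07%

β_Arden = 0.839 × 51.49% / 12.79% = 3.3776
β_Orrin = 0.591 × 31.15% / 12.79% = 1.4394
β_Granby = 0.246 × 41.79% / 12.79% = 0.8038
β_Calder = 0.447 × 29.78% / 12.79% = 1.0408
β_P = Σ w_i β_i = 0.15×3.3776 + 0.37×1.4394 + 0.12×0.8038 + 0.36×1.0408 = 1.5104
E(R_P) = R_f + β_P × MRP = 1.74% + 1.5104 × 6.18% = 11.07%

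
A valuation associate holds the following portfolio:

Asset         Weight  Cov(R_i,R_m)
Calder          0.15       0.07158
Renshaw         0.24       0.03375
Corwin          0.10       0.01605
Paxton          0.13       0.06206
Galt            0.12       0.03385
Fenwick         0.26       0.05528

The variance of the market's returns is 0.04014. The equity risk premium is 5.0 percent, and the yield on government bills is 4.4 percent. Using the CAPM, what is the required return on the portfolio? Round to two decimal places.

10.25%

β_Calder = 0.07158 / 0.04014 = 1.7833
β_Renshaw = 0.03375 / 0.04014 = 0.8408
β_Corwin = 0.01605 / 0.04014 = 0.3999
β_Paxton = 0.06206 / 0.04014 = 1.5461
β_Galt = 0.03385 / 0.04014 = 0.8433
β_Fenwick = 0.05528 / 0.04014 = 1.3772
β_P = Σ w_i β_i = 0.15×1.7833 + 0.24×0.8408 + 0.10×0.3999 + 0.13×1.5461 + 0.12×0.8433 + 0.26×1.3772 = 1.1695
E(R_P) = R_f + β_P × MRP = 4.4% + 1.1695 × 5.0% = 10.25%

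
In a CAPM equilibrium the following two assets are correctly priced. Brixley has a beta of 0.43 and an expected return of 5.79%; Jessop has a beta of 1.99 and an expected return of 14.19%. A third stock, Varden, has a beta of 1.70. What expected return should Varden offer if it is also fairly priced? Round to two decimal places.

MRP (SML slope) = (14.19% − 5.79%) / (1.99 − 0.43) = 8.40% / 1.56 = 5.3846%
R_f (intercept) = 5.79% − 0.43 × 5.3846% = 3.4746%
E(R_Varden) = R_f + β × MRP = 3.4746% + 1.70 × 5.3846% = 12.63%

12.63%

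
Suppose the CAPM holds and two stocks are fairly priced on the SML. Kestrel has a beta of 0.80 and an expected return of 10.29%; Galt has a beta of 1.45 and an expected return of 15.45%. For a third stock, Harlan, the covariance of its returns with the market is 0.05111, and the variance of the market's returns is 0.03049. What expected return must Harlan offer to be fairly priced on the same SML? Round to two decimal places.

MRP = (15.45% − 10.29%) / (1.45 − 0.80) = 7.9385%
R_f = 10.29% − 0.80 × 7.9385% = 3.9392%
β_Harlan = Cov / Var(R_m) = 0.05111 / 0.03049 = 1.6763
E(R_Harlan) = R_f + β × MRP = 3.9392% + 1.6763 × 7.9385% = 17.25%

17.25%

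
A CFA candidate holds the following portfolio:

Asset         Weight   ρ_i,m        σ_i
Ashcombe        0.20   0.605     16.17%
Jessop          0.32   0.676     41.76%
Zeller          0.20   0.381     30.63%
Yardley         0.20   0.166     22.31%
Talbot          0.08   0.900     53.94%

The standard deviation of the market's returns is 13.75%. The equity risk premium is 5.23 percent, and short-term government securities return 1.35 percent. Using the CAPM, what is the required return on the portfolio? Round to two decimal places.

8.18%

β_Ashcombe = 0.605 × 16.17% / 13.75% = 0.7115
β_Jessop = 0.676 × 41.76% / 13.75% = 2.0531
β_Zeller = 0.381 × 30.63% / 13.75% = 0.8487
β_Yardley = 0.166 × 22.31% / 13.75% = 0.2693
β_Talbot = 0.900 × 53.94% / 13.75% = 3.5306
β_P = Σ w_i β_i = 0.20×0.7115 + 0.32×2.0531 + 0.20×0.8487 + 0.20×0.2693 + 0.08×3.5306 = 1.3053
E(R_P) = R_f + β_P × MRP = 1.35% + 1.3053 × 5.23% = 8.18%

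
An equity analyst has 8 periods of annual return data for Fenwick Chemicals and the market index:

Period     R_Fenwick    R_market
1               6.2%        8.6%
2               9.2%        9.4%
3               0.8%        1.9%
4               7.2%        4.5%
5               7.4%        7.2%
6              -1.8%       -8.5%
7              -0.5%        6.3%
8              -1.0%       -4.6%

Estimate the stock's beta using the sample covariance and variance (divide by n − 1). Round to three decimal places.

Mean R_i = (6.2 + 9.2 + 0.8 + 7.2 + 7.4 − 1.8 − 0.5 − 1.0) / 8 = 3.4375%
Mean R_m = (8.6 + 9.4 + 1.9 + 4.5 + 7.2 − 8.5 + 6.3 − 4.6) / 8 = 3.1000%
Σ(R_i − R̄_i)(R_m − R̄_m) = 158.5000  ⇒  Cov = 158.5000 / 7 = 22.6429
Σ(R_m − R̄_m)² = 294.2400  ⇒  Var(R_m) = 294.2400 / 7 = 42.0343
β = Cov / Var(R_m) = 22.6429 / 42.0343 = 0.5387

0.539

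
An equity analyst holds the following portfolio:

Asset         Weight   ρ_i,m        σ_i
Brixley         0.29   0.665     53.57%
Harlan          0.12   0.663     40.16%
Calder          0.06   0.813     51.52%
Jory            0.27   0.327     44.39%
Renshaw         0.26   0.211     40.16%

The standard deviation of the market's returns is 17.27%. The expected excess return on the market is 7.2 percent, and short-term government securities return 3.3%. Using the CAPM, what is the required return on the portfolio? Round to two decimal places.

12.54%

β_Brixley = 0.665 × 53.57% / 17.27% = 2.0628
β_Harlan = 0.663 × 40.16% / 17.27% = 1.5418
β_Calder = 0.813 × 51.52% / 17.27% = 2.4253
β_Jory = 0.327 × 44.39% / 17.27% = 0.8405
β_Renshaw = 0.211 × 40.16% / 17.27% = 0.4907
β_P = Σ w_i β_i = 0.29×2.0628 + 0.12×1.5418 + 0.06×2.4253 + 0.27×0.8405 + 0.26×0.4907 = 1.2833
E(R_P) = R_f + β_P × MRP = 3.3% + 1.2833 × 7.2% = 12.54%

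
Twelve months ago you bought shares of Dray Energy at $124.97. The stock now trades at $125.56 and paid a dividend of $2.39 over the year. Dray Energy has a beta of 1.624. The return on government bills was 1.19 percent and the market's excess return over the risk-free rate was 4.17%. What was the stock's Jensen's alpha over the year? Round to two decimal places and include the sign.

Realised HPR = (P1 + D1 − P0) / P0 = (125.56 + 2.39 − 124.97) / 124.97 = 2.98 / 124.97 = 2.3846%
CAPM required = R_f + β·MRP = 1.19% + 1.624 × 4.17% = 7.96208%
α = realised − required = 2.3846% − 7.96208% = -5.58%

-5.58%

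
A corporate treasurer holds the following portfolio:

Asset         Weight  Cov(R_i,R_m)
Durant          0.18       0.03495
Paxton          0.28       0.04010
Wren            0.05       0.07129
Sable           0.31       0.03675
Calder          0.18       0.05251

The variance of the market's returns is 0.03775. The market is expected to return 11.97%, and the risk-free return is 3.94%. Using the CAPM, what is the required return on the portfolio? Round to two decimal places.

β_Durant = 0.03495 / 0.03775 = 0.9258
β_Paxton = 0.04010 / 0.03775 = 1.0623
β_Wren = 0.07129 / 0.03775 = 1.8885
β_Sable = 0.03675 / 0.03775 = 0.9735
β_Calder = 0.05251 / 0.03775 = 1.3910
β_P = Σ w_i β_i = 0.18×0.9258 + 0.28×1.0623 + 0.05×1.8885 + 0.31×0.9735 + 0.18×1.3910 = 1.1107
MRP = 11.97% − 3.94% = 8.03%
E(R_P) = R_f + β_P × MRP = 3.94% + 1.1107 × 8.03% = 12.86%

12.86%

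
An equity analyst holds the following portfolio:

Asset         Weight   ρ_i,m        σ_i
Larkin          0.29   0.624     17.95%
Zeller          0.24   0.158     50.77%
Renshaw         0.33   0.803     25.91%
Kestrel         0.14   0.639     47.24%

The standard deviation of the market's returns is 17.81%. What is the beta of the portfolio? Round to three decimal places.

0.913

β_Larkin = 0.624 × 17.95% / 17.81% = 0.6289
β_Zeller = 0.158 × 50.77% / 17.81% = 0.4504
β_Renshaw = 0.803 × 25.91% / 17.81% = 1.1682
β_Kestrel = 0.639 × 47.24% / 17.81% = 1.6949
β_P = Σ w_i β_i = 0.29×0.6289 + 0.24×0.4504 + 0.33×1.1682 + 0.14×1.6949 = 0.9133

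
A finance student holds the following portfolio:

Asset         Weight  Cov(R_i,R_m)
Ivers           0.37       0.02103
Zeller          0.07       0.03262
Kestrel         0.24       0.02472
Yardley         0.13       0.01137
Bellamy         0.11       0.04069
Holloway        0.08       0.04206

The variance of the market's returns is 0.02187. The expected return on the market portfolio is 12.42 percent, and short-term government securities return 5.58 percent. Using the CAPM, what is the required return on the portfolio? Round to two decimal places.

β_Ivers = 0.02103 / 0.02187 = 0.9616
β_Zeller = 0.03262 / 0.02187 = 1.4915
β_Kestrel = 0.02472 / 0.02187 = 1.1303
β_Yardley = 0.01137 / 0.02187 = 0.5199
β_Bellamy = 0.04069 / 0.02187 = 1.8605
β_Holloway = 0.04206 / 0.02187 = 1.9232
β_P = Σ w_i β_i = 0.37×0.9616 + 0.07×1.4915 + 0.24×1.1303 + 0.13×0.5199 + 0.11×1.8605 + 0.08×1.9232 = 1.1576
MRP = 12.42% − 5.58% = 6.84%
E(R_P) = R_f + β_P × MRP = 5.58% + 1.1576 × 6.84% = 13.50%

13.50%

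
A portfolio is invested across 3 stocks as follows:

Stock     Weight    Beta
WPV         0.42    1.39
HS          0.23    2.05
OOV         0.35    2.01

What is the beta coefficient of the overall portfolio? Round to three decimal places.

β_P = Σ w_i β_i = 0.42×1.39 + 0.23×2.05 + 0.35×2.01 = 1.7588

1.759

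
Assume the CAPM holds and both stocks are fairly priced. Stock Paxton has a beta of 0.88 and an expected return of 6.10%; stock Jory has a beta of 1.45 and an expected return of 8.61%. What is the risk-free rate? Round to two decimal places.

Both satisfy E(R) = R_f + β·MRP, so the slope of the SML is
MRP = (8.61% − 6.10%) / (1.45 − 0.88) = 2.51% / 0.57 = 4.4035%
R_f = E(R_Paxton) − β_Paxton·MRP = 6.10% − 0.88 × 4.4035% = 2.2249%

2.22%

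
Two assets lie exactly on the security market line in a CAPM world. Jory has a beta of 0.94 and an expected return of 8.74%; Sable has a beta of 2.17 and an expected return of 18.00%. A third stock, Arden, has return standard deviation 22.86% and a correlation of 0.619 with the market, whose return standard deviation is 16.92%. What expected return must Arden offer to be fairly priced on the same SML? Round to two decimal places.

MRP = (18.00% − 8.74%) / (2.17 − 0.94) = 7.5285%
R_f = 8.74% − 0.94 × 7.5285% = 1.6632%
β_Arden = ρ·σ_i/σ_m = 0.619 × 22.86 / 16.92 = 0.8363
E(R_Arden) = R_f + β × MRP = 1.6632% + 0.8363 × 7.5285% = 7.96%

7.96%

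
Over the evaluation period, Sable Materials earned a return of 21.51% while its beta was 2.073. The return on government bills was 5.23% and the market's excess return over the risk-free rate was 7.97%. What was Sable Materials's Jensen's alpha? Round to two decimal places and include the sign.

-0.24%

CAPM benchmark = R_f + β(R_m − R_f) = 5.23% + 2.073 × 7.97% = 21.75181%
α = actual − benchmark = 21.51% − 21.75181% = -0.24%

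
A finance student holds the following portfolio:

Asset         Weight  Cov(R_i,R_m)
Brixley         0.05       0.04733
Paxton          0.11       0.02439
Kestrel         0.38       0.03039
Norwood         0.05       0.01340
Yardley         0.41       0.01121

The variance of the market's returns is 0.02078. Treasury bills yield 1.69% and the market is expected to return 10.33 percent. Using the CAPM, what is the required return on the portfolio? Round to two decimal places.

10.78%

β_Brixley = 0.04733 / 0.02078 = 2.2777
β_Paxton = 0.02439 / 0.02078 = 1.1737
β_Kestrel = 0.03039 / 0.02078 = 1.4625
β_Norwood = 0.01340 / 0.02078 = 0.6449
β_Yardley = 0.01121 / 0.02078 = 0.5395
β_P = Σ w_i β_i = 0.05×2.2777 + 0.11×1.1737 + 0.38×1.4625 + 0.05×0.6449 + 0.41×0.5395 = 1.0522
MRP = 10.33% − 1.69% = 8.64%
E(R_P) = R_f + β_P × MRP = 1.69% + 1.0522 × 8.64% = 10.78%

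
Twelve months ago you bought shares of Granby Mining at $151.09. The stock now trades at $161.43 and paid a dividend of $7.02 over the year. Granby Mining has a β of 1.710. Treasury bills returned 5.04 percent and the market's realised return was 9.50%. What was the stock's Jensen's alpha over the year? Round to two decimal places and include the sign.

Realised HPR = (P1 + D1 − P0) / P0 = (161.43 + 7.02 − 151.09) / 151.09 = 17.36 / 151.09 = 11.4898%
MRP = 9.50% − 5.04% = 4.46%
CAPM required = R_f + β·MRP = 5.04% + 1.710 × 4.46% = 12.66660%
α = realised − required = 11.4898% − 12.66660% = -1.18%

-1.18%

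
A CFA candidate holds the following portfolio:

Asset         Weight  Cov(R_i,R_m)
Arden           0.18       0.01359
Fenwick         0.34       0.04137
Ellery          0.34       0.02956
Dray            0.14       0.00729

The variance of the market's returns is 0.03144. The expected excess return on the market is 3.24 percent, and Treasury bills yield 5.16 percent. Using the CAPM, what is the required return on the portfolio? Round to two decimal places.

8.00%

β_Arden = 0.01359 / 0.03144 = 0.4323
β_Fenwick = 0.04137 / 0.03144 = 1.3158
β_Ellery = 0.02956 / 0.03144 = 0.9402
β_Dray = 0.00729 / 0.03144 = 0.2319
β_P = Σ w_i β_i = 0.18×0.4323 + 0.34×1.3158 + 0.34×0.9402 + 0.14×0.2319 = 0.8773
E(R_P) = R_f + β_P × MRP = 5.16% + 0.8773 × 3.24% = 8.00%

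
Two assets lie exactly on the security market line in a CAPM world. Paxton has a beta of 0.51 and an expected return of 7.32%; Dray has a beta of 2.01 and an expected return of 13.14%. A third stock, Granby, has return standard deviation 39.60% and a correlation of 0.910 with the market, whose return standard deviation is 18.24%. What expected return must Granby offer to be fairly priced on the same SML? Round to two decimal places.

13.01%

MRP = (13.14% − 7.32%) / (2.01 − 0.51) = 3.8800%
R_f = 7.32% − 0.51 × 3.8800% = 5.3412%
β_Granby = ρ·σ_i/σ_m = 0.910 × 39.60 / 18.24 = 1.9757
E(R_Granby) = R_f + β × MRP = 5.3412% + 1.9757 × 3.8800% = 13.01%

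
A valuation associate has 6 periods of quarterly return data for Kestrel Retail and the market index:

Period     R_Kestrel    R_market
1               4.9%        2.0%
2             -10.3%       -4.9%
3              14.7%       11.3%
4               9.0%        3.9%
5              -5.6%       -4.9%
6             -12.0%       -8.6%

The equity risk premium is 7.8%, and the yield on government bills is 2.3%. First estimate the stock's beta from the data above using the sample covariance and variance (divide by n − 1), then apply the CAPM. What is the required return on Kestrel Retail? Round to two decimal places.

Mean R_i = (4.9 − 10.3 + 14.7 + 9.0 − 5.6 − 12.0) / 6 = 0.1167%
Mean R_m = (2.0 − 4.9 + 11.3 + 3.9 − 4.9 − 8.6) / 6 = -0.2000%
Σ(R_i − R̄_i)(R_m − R̄_m) = 392.2600  ⇒  Cov = 392.2600 / 5 = 78.4520
Σ(R_m − R̄_m)² = 268.6400  ⇒  Var(R_m) = 268.6400 / 5 = 53.7280
β = Cov / Var(R_m) = 78.4520 / 53.7280 = 1.4602
E(R) = R_f + β × MRP = 2.3% + 1.4602 × 7.8% = 13.69%

13.69%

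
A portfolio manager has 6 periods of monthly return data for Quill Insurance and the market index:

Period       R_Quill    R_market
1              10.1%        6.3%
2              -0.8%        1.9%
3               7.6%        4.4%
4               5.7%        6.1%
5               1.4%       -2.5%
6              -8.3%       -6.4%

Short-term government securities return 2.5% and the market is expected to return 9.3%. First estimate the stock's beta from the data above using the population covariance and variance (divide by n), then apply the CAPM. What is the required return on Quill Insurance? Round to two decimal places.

Mean R_i = (10.1 − 0.8 + 7.6 + 5.7 + 1.4 − 8.3) / 6 = 2.6167%
Mean R_m = (6.3 + 1.9 + 4.4 + 6.1 − 2.5 − 6.4) / 6 = 1.6333%
Σ(R_i − R̄_i)(R_m − R̄_m) = 154.2967  ⇒  Cov = 154.2967 / 6 = 25.7161
Σ(R_m − R̄_m)² = 131.0733  ⇒  Var(R_m) = 131.0733 / 6 = 21.8456
β = Cov / Var(R_m) = 25.7161 / 21.8456 = 1.1772
MRP = 9.3% − 2.5% = 6.80%
E(R) = R_f + β × MRP = 2.5% + 1.1772 × 6.8% = 10.50%

10.50%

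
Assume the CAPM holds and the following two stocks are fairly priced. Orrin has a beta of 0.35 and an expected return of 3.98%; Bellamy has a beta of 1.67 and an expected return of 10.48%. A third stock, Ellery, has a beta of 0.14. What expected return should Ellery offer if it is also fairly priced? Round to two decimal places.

MRP (SML slope) = (10.48% − 3.98%) / (1.67 − 0.35) = 6.50% / 1.32 = 4.9242%
R_f (intercept) = 3.98% − 0.35 × 4.9242% = 2.2565%
E(R_Ellery) = R_f + β × MRP = 2.2565% + 0.14 × 4.9242% = 2.95%

2.95%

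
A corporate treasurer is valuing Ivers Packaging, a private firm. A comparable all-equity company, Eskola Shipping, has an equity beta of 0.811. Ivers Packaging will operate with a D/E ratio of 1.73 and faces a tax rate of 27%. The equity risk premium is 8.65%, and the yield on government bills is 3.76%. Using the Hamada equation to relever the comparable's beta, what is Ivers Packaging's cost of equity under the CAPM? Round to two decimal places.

β_L = β_U × [1 + (1 − t)(D/E)] = 0.811 × [1 + (1 − 0.27) × 1.73]
    = 0.811 × [1 + 0.73 × 1.73] = 0.811 × 2.2629 = 1.8352
E(R) = R_f + β_L × MRP = 3.76% + 1.8352 × 8.65% = 19.63%

19.63%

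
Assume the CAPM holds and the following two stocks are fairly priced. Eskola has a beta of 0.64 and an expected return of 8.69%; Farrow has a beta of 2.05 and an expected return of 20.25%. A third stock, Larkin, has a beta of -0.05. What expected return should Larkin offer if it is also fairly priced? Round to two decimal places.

3.03%

MRP (SML slope) = (20.25% − 8.69%) / (2.05 − 0.64) = 11.56% / 1.41 = 8.1986%
R_f (intercept) = 8.69% − 0.64 × 8.1986% = 3.4429%
E(R_Larkin) = R_f + β × MRP = 3.4429% + -0.05 × 8.1986% = 3.03%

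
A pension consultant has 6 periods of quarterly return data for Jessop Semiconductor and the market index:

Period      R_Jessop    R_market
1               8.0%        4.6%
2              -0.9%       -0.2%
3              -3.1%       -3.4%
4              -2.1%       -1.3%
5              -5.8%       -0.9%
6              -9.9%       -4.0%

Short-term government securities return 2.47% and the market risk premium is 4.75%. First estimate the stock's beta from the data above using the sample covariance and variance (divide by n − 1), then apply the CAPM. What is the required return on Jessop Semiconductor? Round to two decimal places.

Mean R_i = (8.0 − 0.9 − 3.1 − 2.1 − 5.8 − 9.9) / 6 = -2.3000%
Mean R_m = (4.6 − 0.2 − 3.4 − 1.3 − 0.9 − 4.0) / 6 = -0.8667%
Σ(R_i − R̄_i)(R_m − R̄_m) = 83.1100  ⇒  Cov = 83.1100 / 5 = 16.6220
Σ(R_m − R̄_m)² = 46.7533  ⇒  Var(R_m) = 46.7533 / 5 = 9.3507
β = Cov / Var(R_m) = 16.6220 / 9.3507 = 1.7776
E(R) = R_f + β × MRP = 2.47% + 1.7776 × 4.75% = 10.91%

10.91%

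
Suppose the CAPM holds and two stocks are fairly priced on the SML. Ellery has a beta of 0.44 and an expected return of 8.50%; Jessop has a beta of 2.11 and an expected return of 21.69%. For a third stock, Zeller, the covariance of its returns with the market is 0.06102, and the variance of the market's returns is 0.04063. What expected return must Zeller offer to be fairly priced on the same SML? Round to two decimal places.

MRP = (21.69% − 8.50%) / (2.11 − 0.44) = 7.8982%
R_f = 8.50% − 0.44 × 7.8982% = 5.0248%
β_Zeller = Cov / Var(R_m) = 0.06102 / 0.04063 = 1.5018
E(R_Zeller) = R_f + β × MRP = 5.0248% + 1.5018 × 7.8982% = 16.89%

16.89%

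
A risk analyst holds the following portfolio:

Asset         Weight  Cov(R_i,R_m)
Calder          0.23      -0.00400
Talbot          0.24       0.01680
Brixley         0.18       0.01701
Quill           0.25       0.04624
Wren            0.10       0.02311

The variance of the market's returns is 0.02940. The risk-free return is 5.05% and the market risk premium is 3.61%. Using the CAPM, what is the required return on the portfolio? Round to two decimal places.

β_Calder = -0.00400 / 0.02940 = -0.1361
β_Talbot = 0.01680 / 0.02940 = 0.5714
β_Brixley = 0.01701 / 0.02940 = 0.5786
β_Quill = 0.04624 / 0.02940 = 1.5728
β_Wren = 0.02311 / 0.02940 = 0.7861
β_P = Σ w_i β_i = 0.23×-0.1361 + 0.24×0.5714 + 0.18×0.5786 + 0.25×1.5728 + 0.10×0.7861 = 0.6818
E(R_P) = R_f + β_P × MRP = 5.05% + 0.6818 × 3.61% = 7.51%

7.51%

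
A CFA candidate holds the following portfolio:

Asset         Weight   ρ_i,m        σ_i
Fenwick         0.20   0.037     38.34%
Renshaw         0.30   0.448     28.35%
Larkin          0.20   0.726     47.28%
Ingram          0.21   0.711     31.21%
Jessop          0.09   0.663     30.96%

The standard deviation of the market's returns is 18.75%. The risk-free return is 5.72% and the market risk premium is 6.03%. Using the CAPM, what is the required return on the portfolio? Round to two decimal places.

β_Fenwick = 0.037 × 38.34% / 18.75% = 0.0757
β_Renshaw = 0.448 × 28.35% / 18.75% = 0.6774
β_Larkin = 0.726 × 47.28% / 18.75% = 1.8307
β_Ingram = 0.711 × 31.21% / 18.75% = 1.1835
β_Jessop = 0.663 × 30.96% / 18.75% = 1.0947
β_P = Σ w_i β_i = 0.20×0.0757 + 0.30×0.6774 + 0.20×1.8307 + 0.21×1.1835 + 0.09×1.0947 = 0.9316
E(R_P) = R_f + β_P × MRP = 5.72% + 0.9316 × 6.03% = 11.34%

11.34%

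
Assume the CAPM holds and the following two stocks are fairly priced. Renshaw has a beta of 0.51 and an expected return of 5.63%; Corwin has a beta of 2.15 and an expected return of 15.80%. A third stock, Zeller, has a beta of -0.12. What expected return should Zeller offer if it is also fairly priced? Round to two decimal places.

1.72%

MRP (SML slope) = (15.80% − 5.63%) / (2.15 − 0.51) = 10.17% / 1.64 = 6.2012%
R_f (intercept) = 5.63% − 0.51 × 6.2012% = 2.4674%
E(R_Zeller) = R_f + β × MRP = 2.4674% + -0.12 × 6.2012% = 1.72%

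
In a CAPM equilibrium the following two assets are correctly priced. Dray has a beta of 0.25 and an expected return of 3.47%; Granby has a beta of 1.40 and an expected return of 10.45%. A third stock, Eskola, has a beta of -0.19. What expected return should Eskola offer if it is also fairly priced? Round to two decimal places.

MRP (SML slope) = (10.45% − 3.47%) / (1.40 − 0.25) = 6.98% / 1.15 = 6.0696%
R_f (intercept) = 3.47% − 0.25 × 6.0696% = 1.9526%
E(R_Eskola) = R_f + β × MRP = 1.9526% + -0.19 × 6.0696% = 0.80%

0.80%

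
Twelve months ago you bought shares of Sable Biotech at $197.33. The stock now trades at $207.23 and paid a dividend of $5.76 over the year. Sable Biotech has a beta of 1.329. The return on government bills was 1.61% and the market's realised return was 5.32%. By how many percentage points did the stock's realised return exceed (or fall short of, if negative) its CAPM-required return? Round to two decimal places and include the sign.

+1.40%

Realised HPR = (P1 + D1 − P0) / P0 = (207.23 + 5.76 − 197.33) / 197.33 = 15.66 / 197.33 = 7.9359%
MRP = 5.32% − 1.61% = 3.71%
CAPM required = R_f + β·MRP = 1.61% + 1.329 × 3.71% = 6.54059%
α = realised − required = 7.9359% − 6.54059% = +1.40%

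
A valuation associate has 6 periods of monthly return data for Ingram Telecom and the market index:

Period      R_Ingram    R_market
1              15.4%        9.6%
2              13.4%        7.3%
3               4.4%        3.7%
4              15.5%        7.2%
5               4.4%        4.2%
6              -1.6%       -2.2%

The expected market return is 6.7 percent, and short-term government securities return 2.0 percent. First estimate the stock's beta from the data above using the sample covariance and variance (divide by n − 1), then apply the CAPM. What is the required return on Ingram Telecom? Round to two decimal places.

9.69%

Mean R_i = (15.4 + 13.4 + 4.4 + 15.5 + 4.4 − 1.6) / 6 = 8.5833%
Mean R_m = (9.6 + 7.3 + 3.7 + 7.2 + 4.2 − 2.2) / 6 = 4.9667%
Σ(R_i − R̄_i)(R_m − R̄_m) = 139.7567  ⇒  Cov = 139.7567 / 5 = 27.9513
Σ(R_m − R̄_m)² = 85.4533  ⇒  Var(R_m) = 85.4533 / 5 = 17.0907
β = Cov / Var(R_m) = 27.9513 / 17.0907 = 1.6355
MRP = 6.7% − 2.0% = 4.70%
E(R) = R_f + β × MRP = 2.0% + 1.6355 × 4.7% = 9.69%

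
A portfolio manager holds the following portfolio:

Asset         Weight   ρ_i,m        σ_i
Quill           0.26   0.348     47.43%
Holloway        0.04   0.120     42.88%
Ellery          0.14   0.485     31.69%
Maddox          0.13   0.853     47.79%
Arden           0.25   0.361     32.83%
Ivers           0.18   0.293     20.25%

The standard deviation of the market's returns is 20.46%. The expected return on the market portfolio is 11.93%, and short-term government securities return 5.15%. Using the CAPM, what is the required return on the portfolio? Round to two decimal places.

β_Quill = 0.348 × 47.43% / 20.46% = 0.8067
β_Holloway = 0.120 × 42.88% / 20.46% = 0.2515
β_Ellery = 0.485 × 31.69% / 20.46% = 0.7512
β_Maddox = 0.853 × 47.79% / 20.46% = 1.9924
β_Arden = 0.361 × 32.83% / 20.46% = 0.5793
β_Ivers = 0.293 × 20.25% / 20.46% = 0.2900
β_P = Σ w_i β_i = 0.26×0.8067 + 0.04×0.2515 + 0.14×0.7512 + 0.13×1.9924 + 0.25×0.5793 + 0.18×0.2900 = 0.7810
MRP = 11.93% − 5.15% = 6.78%
E(R_P) = R_f + β_P × MRP = 5.15% + 0.7810 × 6.78% = 10.45%

10.45%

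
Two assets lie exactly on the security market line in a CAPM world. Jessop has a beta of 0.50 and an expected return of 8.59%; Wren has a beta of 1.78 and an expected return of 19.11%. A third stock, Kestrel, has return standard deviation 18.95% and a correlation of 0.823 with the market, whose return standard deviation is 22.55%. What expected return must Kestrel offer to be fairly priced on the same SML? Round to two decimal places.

10.16%

MRP = (19.11% − 8.59%) / (1.78 − 0.50) = 8.2188%
R_f = 8.59% − 0.50 × 8.2188% = 4.4806%
β_Kestrel = ρ·σ_i/σ_m = 0.823 × 18.95 / 22.55 = 0.6916
E(R_Kestrel) = R_f + β × MRP = 4.4806% + 0.6916 × 8.2188% = 10.16%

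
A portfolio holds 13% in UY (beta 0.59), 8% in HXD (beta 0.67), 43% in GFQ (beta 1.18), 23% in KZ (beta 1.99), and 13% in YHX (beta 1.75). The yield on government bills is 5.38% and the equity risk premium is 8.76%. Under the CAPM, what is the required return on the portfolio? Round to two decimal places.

16.97%

β_P = Σ w_i β_i = 0.13×0.59 + 0.08×0.67 + 0.43×1.18 + 0.23×1.99 + 0.13×1.75 = 1.3229
E(R_P) = R_f + β_P × MRP = 5.38% + 1.3229 × 8.76% = 16.97%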